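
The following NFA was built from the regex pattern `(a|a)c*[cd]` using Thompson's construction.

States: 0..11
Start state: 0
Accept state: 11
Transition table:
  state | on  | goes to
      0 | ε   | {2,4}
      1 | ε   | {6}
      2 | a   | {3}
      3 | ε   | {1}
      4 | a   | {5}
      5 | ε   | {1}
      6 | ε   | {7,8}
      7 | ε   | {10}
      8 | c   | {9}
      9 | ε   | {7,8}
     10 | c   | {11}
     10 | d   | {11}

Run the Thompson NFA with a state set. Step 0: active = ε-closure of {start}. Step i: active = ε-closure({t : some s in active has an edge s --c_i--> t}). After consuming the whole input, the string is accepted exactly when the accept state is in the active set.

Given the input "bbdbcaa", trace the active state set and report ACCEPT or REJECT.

Answer: REJECT

Derivation:
start: ε-closure({0}) = {0,2,4}
'b' @ 1: {}  — no active states
rest 'bdbcaa' ignored (set empty)
final: {}; accept 11 not in set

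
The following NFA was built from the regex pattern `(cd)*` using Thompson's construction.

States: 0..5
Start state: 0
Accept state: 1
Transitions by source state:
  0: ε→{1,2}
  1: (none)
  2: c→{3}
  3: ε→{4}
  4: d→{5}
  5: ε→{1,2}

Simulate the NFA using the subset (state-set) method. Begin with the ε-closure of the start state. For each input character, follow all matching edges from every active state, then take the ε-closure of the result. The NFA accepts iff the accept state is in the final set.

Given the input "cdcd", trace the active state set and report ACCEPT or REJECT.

initial (ε-close {0}): {0,1,2}
'c' @ 1: {3,4}
'd' @ 2: {1,2,5}  (accept∈set)
'c' @ 3: {3,4}
'd' @ 4: {1,2,5}  (accept∈set)
final: {1,2,5}; accept 1 in set

Answer: ACCEPT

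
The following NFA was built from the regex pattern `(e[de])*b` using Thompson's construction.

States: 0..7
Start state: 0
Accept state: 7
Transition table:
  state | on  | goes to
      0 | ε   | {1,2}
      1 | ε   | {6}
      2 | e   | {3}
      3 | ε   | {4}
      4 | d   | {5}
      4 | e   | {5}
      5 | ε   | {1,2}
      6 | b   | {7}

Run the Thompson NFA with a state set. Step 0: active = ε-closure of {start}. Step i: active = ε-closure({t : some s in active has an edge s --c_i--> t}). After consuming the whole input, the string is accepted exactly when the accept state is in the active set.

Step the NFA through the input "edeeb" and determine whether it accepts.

Answer: ACCEPT

Steps:
S₀ = ε-closure({0}) = {0,1,2,6}
'e' @ 1: {3,4}
'd' @ 2: {1,2,5,6}
'e' @ 3: {3,4}
'e' @ 4: {1,2,5,6}
'b' @ 5: {7}  ✓accept
final: {7}; accept 7 in set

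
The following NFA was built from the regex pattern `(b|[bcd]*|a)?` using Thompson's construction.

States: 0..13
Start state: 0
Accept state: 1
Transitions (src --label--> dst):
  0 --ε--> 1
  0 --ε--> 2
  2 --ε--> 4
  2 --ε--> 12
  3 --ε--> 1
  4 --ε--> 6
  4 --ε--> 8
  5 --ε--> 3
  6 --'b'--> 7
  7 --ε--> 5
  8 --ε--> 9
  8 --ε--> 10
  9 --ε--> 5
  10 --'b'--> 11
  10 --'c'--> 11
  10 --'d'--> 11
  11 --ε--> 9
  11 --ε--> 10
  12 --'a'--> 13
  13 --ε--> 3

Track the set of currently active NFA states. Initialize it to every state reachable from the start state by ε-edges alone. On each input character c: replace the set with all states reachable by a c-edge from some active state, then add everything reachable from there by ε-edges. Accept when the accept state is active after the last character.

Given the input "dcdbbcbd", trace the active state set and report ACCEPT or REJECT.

Answer: ACCEPT

Derivation:
S₀ = ε-closure({0}) = {0,1,2,3,4,5,6,8,9,10,12}
'd' @ 1: {1,3,5,9,10,11}  (accept∈set)
'c' @ 2: {1,3,5,9,10,11}  (accept∈set)
'd' @ 3: {1,3,5,9,10,11}  (accept∈set)
'b' @ 4: {1,3,5,9,10,11}  (accept∈set)
'b' @ 5: {1,3,5,9,10,11}  (accept∈set)
'c' @ 6: {1,3,5,9,10,11}  (accept∈set)
'b' @ 7: {1,3,5,9,10,11}  (accept∈set)
'd' @ 8: {1,3,5,9,10,11}  (accept∈set)
after full input: {1,3,5,9,10,11}  (accept=1 in)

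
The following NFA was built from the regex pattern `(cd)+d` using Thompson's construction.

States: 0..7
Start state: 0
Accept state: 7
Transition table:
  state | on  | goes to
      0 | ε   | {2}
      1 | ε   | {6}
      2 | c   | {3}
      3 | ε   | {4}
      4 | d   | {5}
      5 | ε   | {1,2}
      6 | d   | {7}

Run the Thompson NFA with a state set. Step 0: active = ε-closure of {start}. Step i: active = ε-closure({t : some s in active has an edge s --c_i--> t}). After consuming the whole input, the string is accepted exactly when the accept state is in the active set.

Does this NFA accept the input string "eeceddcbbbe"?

start: ε-closure({0}) = {0,2}
'e' @ 1: {}  — no active states
rest 'eceddcbbbe' ignored (set empty)
after full input: {}  (accept=7 not in)

Answer: REJECT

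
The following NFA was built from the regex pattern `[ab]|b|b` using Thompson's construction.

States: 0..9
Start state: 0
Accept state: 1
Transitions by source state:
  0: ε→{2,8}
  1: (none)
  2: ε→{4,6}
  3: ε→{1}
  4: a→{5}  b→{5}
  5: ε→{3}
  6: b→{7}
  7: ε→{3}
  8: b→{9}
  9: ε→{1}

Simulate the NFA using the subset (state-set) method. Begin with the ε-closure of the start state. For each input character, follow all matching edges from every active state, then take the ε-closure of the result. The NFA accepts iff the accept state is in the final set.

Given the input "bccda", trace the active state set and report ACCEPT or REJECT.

start: ε-closure({0}) = {0,2,4,6,8}
'b' @ 1: {1,3,5,7,9}  (accept∈set)
'c' @ 2: {}  — no active states
rest 'cda' ignored (set empty)
final: {}; accept 1 not in set

Answer: REJECT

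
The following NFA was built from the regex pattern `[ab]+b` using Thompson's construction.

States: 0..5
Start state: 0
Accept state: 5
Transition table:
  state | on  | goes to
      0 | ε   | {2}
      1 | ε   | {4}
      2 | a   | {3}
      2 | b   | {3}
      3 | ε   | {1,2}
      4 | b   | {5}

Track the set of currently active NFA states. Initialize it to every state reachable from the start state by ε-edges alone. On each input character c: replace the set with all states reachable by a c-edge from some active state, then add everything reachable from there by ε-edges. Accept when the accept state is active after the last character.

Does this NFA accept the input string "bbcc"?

start: ε-closure({0}) = {0,2}
'b' @ 1: {1,2,3,4}
'b' @ 2: {1,2,3,4,5}  (accept∈set)
'c' @ 3: {}  — dead — no transitions
rest 'c' ignored (set empty)
after full input: {}  (accept=5 not in)

Answer: REJECT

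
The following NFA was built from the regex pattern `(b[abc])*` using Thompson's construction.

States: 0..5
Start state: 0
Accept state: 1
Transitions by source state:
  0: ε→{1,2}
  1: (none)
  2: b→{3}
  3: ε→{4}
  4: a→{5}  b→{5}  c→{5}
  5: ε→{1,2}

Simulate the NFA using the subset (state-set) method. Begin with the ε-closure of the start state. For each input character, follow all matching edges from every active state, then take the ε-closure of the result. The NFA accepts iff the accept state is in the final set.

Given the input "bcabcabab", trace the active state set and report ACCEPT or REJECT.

S₀ = ε-closure({0}) = {0,1,2}
'b' @ 1: {3,4}
'c' @ 2: {1,2,5}  ✓accept
'a' @ 3: {}  — dead — no transitions
rest 'bcabab' ignored (set empty)
end set {} — state 1 not in

Answer: REJECT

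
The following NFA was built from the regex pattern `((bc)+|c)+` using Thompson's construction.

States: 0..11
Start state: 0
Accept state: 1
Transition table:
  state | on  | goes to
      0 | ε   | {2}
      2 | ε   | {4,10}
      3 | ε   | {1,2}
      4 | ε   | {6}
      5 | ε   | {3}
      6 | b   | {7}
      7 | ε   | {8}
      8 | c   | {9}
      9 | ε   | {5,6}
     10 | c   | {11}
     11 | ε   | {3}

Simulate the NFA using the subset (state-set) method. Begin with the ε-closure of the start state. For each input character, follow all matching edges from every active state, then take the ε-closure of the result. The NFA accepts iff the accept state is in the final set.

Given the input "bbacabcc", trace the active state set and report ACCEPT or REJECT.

start: ε-closure({0}) = {0,2,4,6,10}
'b' @ 1: {7,8}
'b' @ 2: {}  — dead — no transitions
rest 'acabcc' ignored (set empty)
after full input: {}  (accept=1 not in)

Answer: REJECT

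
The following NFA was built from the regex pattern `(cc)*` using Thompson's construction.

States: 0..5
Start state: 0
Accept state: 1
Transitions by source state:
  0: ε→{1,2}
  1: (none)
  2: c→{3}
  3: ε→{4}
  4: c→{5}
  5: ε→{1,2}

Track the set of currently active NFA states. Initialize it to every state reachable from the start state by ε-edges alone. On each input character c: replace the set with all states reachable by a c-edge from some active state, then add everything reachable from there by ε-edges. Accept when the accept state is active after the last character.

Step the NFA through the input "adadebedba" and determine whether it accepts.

start: ε-closure({0}) = {0,1,2}
'a' @ 1: {}  — no active states
rest 'dadebedba' ignored (set empty)
end set {} — state 1 not in

Answer: REJECT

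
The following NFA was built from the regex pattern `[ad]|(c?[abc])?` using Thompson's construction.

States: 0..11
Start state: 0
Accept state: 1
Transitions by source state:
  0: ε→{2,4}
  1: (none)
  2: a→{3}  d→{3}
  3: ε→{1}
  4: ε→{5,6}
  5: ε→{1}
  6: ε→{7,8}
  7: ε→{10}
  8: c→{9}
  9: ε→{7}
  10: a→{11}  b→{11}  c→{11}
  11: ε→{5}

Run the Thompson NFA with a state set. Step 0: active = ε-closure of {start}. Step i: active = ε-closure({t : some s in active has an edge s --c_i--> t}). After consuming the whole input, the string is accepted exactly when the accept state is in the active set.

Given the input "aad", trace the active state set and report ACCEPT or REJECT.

S₀ = ε-closure({0}) = {0,1,2,4,5,6,7,8,10}
'a' @ 1: {1,3,5,11}  (accept∈set)
'a' @ 2: {}  — dead — no transitions
rest 'd' ignored (set empty)
final: {}; accept 1 not in set

Answer: REJECT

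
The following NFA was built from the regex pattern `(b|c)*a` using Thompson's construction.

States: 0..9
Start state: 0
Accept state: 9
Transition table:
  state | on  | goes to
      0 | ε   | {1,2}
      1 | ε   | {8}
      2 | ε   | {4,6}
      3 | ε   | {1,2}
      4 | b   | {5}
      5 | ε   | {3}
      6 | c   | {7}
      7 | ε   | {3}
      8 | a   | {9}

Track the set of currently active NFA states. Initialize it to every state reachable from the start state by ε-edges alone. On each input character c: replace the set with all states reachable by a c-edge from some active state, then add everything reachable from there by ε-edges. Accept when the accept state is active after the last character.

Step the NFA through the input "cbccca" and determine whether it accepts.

start: ε-closure({0}) = {0,1,2,4,6,8}
'c' @ 1: {1,2,3,4,6,7,8}
'b' @ 2: {1,2,3,4,5,6,8}
'c' @ 3: {1,2,3,4,6,7,8}
'c' @ 4: {1,2,3,4,6,7,8}
'c' @ 5: {1,2,3,4,6,7,8}
'a' @ 6: {9}  ✓accept
end set {9} — state 9 in

Answer: ACCEPT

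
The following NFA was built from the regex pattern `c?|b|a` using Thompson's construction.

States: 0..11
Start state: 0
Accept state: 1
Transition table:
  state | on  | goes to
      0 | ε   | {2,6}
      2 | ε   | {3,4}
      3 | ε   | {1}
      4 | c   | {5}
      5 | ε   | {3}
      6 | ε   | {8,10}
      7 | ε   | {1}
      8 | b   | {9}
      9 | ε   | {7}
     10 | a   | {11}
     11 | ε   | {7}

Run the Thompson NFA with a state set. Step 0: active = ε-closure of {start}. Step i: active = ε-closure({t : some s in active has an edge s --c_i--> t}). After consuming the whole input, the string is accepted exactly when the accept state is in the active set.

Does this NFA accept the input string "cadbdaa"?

initial (ε-close {0}): {0,1,2,3,4,6,8,10}
'c' @ 1: {1,3,5}  (accept∈set)
'a' @ 2: {}  — no active states
rest 'dbdaa' ignored (set empty)
after full input: {}  (accept=1 not in)

Answer: REJECT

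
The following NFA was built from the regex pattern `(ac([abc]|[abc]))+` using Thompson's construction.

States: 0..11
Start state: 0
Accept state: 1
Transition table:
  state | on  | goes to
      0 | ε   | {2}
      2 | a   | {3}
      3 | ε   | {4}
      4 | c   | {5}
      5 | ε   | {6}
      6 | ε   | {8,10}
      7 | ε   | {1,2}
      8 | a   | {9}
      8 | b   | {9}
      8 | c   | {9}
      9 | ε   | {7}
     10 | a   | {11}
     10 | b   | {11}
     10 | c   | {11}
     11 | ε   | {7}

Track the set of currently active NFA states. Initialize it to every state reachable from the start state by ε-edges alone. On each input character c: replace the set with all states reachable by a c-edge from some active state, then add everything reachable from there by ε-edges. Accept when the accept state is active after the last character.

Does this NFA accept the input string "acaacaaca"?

initial (ε-close {0}): {0,2}
'a' @ 1: {3,4}
'c' @ 2: {5,6,8,10}
'a' @ 3: {1,2,7,9,11}  (accept∈set)
'a' @ 4: {3,4}
'c' @ 5: {5,6,8,10}
'a' @ 6: {1,2,7,9,11}  (accept∈set)
'a' @ 7: {3,4}
'c' @ 8: {5,6,8,10}
'a' @ 9: {1,2,7,9,11}  (accept∈set)
end set {1,2,7,9,11} — state 1 in

Answer: ACCEPT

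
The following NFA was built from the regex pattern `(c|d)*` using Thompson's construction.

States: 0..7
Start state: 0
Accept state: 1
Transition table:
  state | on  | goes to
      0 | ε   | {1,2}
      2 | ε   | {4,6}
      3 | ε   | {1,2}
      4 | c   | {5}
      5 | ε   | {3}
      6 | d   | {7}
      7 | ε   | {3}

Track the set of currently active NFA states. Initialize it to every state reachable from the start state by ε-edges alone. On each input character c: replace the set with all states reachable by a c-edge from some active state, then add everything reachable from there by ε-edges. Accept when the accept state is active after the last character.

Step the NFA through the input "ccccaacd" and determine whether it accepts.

Answer: REJECT

Trace:
initial (ε-close {0}): {0,1,2,4,6}
'c' @ 1: {1,2,3,4,5,6}  [accepting]
'c' @ 2: {1,2,3,4,5,6}  [accepting]
'c' @ 3: {1,2,3,4,5,6}  [accepting]
'c' @ 4: {1,2,3,4,5,6}  [accepting]
'a' @ 5: {}  — state set empty
rest 'acd' ignored (set empty)
end set {} — state 1 not in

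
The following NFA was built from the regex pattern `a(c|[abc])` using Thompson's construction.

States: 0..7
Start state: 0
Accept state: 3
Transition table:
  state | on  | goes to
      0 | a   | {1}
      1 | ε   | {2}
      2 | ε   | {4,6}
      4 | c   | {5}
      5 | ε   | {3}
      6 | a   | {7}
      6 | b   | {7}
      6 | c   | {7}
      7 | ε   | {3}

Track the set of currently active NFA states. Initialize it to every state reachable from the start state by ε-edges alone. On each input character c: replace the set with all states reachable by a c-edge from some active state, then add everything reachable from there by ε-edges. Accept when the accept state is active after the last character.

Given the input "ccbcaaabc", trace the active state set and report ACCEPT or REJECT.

Answer: REJECT

Derivation:
initial (ε-close {0}): {0}
'c' @ 1: {}  — state set empty
rest 'cbcaaabc' ignored (set empty)
final: {}; accept 3 not in set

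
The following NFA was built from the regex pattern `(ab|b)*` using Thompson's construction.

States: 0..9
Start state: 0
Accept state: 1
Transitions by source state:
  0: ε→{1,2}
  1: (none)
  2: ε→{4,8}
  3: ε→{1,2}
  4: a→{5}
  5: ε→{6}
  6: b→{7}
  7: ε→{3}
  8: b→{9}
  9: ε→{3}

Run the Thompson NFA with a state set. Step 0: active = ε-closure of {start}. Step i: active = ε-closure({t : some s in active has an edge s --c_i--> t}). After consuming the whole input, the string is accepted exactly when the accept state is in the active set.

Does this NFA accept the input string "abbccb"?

Answer: REJECT

Steps:
start: ε-closure({0}) = {0,1,2,4,8}
'a' @ 1: {5,6}
'b' @ 2: {1,2,3,4,7,8}  (accept∈set)
'b' @ 3: {1,2,3,4,8,9}  (accept∈set)
'c' @ 4: {}  — no active states
rest 'cb' ignored (set empty)
end set {} — state 1 not in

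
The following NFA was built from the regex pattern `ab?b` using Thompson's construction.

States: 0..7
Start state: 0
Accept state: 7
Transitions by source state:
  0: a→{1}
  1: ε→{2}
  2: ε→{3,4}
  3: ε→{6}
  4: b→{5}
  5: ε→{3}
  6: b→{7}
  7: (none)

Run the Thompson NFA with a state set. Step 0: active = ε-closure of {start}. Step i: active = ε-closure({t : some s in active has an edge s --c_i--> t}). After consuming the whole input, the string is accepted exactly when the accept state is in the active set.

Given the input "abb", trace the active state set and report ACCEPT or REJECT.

Answer: ACCEPT

Derivation:
initial (ε-close {0}): {0}
'a' @ 1: {1,2,3,4,6}
'b' @ 2: {3,5,6,7}  [accepting]
'b' @ 3: {7}  [accepting]
after full input: {7}  (accept=7 in)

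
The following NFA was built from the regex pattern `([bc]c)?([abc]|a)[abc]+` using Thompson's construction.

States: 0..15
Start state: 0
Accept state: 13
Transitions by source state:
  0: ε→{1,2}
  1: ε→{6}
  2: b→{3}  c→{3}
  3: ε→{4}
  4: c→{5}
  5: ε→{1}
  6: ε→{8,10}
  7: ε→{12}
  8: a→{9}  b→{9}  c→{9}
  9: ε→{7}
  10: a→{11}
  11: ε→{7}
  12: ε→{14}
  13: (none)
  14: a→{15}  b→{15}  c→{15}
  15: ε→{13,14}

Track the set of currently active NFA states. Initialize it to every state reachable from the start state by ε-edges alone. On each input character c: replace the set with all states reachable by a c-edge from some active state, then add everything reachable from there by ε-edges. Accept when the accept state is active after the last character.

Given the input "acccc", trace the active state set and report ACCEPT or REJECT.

Answer: ACCEPT

Trace:
initial (ε-close {0}): {0,1,2,6,8,10}
'a' @ 1: {7,9,11,12,14}
'c' @ 2: {13,14,15}  (accept∈set)
'c' @ 3: {13,14,15}  (accept∈set)
'c' @ 4: {13,14,15}  (accept∈set)
'c' @ 5: {13,14,15}  (accept∈set)
final: {13,14,15}; accept 13 in set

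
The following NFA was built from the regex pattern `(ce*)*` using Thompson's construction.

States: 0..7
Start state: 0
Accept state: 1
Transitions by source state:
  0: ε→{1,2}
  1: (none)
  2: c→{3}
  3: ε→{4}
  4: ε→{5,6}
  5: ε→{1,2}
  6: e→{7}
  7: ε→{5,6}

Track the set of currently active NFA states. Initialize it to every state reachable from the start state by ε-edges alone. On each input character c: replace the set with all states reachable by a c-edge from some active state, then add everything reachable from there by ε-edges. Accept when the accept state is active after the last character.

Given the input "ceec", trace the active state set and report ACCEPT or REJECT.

Answer: ACCEPT

Trace:
start: ε-closure({0}) = {0,1,2}
'c' @ 1: {1,2,3,4,5,6}  (accept∈set)
'e' @ 2: {1,2,5,6,7}  (accept∈set)
'e' @ 3: {1,2,5,6,7}  (accept∈set)
'c' @ 4: {1,2,3,4,5,6}  (accept∈set)
end set {1,2,3,4,5,6} — state 1 in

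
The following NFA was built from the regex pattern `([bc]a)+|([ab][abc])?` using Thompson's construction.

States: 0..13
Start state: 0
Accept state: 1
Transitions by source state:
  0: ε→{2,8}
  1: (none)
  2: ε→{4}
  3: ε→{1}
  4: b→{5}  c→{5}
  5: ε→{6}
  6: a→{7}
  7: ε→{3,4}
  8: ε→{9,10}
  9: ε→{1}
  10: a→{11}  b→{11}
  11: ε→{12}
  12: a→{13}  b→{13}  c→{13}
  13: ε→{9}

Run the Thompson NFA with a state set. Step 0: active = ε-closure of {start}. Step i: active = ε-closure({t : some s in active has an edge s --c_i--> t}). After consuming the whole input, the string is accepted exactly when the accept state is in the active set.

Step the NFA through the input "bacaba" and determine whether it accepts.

Answer: ACCEPT

Steps:
S₀ = ε-closure({0}) = {0,1,2,4,8,9,10}
'b' @ 1: {5,6,11,12}
'a' @ 2: {1,3,4,7,9,13}  [accepting]
'c' @ 3: {5,6}
'a' @ 4: {1,3,4,7}  [accepting]
'b' @ 5: {5,6}
'a' @ 6: {1,3,4,7}  [accepting]
final: {1,3,4,7}; accept 1 in set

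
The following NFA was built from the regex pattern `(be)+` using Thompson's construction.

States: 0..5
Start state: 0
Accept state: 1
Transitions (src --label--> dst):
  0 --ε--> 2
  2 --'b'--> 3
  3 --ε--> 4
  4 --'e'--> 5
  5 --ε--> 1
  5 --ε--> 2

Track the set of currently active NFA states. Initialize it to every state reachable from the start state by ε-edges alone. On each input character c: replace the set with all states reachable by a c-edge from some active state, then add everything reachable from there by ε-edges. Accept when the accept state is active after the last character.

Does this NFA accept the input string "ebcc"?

initial (ε-close {0}): {0,2}
'e' @ 1: {}  — no active states
rest 'bcc' ignored (set empty)
end set {} — state 1 not in

Answer: REJECT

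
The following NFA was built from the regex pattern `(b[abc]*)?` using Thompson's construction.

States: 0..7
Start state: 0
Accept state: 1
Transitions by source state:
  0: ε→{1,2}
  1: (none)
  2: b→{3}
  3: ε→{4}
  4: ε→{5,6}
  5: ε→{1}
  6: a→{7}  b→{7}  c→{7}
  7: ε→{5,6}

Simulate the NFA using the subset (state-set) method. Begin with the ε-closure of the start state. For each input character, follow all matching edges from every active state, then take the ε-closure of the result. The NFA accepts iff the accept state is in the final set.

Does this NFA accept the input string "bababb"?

Answer: ACCEPT

Derivation:
S₀ = ε-closure({0}) = {0,1,2}
'b' @ 1: {1,3,4,5,6}  (accept∈set)
'a' @ 2: {1,5,6,7}  (accept∈set)
'b' @ 3: {1,5,6,7}  (accept∈set)
'a' @ 4: {1,5,6,7}  (accept∈set)
'b' @ 5: {1,5,6,7}  (accept∈set)
'b' @ 6: {1,5,6,7}  (accept∈set)
after full input: {1,5,6,7}  (accept=1 in)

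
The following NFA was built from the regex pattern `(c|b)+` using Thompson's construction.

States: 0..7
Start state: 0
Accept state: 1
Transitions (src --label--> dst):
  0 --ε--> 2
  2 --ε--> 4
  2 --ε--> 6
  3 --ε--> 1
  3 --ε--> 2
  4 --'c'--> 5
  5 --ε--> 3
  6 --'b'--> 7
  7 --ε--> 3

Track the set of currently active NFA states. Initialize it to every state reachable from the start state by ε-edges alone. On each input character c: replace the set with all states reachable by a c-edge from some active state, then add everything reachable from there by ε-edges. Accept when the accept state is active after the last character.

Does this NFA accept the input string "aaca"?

Answer: REJECT

Trace:
start: ε-closure({0}) = {0,2,4,6}
'a' @ 1: {}  — no active states
rest 'aca' ignored (set empty)
end set {} — state 1 not in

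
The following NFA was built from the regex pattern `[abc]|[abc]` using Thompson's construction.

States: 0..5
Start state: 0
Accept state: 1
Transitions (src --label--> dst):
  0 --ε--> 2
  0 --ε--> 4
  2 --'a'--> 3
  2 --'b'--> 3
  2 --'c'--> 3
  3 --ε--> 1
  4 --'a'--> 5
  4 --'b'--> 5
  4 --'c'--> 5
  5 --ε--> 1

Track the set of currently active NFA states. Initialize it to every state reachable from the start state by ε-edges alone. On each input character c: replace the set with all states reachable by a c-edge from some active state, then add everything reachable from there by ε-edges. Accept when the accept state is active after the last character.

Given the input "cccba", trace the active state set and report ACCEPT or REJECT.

S₀ = ε-closure({0}) = {0,2,4}
'c' @ 1: {1,3,5}  (accept∈set)
'c' @ 2: {}  — state set empty
rest 'cba' ignored (set empty)
end set {} — state 1 not in

Answer: REJECT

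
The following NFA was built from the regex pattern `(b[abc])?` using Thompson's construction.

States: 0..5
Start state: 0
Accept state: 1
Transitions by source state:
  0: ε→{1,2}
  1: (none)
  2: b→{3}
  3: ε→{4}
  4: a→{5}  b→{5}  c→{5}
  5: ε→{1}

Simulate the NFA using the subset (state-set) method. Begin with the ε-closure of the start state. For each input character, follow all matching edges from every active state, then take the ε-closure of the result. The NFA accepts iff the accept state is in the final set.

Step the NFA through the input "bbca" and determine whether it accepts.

Answer: REJECT

Trace:
start: ε-closure({0}) = {0,1,2}
'b' @ 1: {3,4}
'b' @ 2: {1,5}  ✓accept
'c' @ 3: {}  — dead — no transitions
rest 'a' ignored (set empty)
after full input: {}  (accept=1 not in)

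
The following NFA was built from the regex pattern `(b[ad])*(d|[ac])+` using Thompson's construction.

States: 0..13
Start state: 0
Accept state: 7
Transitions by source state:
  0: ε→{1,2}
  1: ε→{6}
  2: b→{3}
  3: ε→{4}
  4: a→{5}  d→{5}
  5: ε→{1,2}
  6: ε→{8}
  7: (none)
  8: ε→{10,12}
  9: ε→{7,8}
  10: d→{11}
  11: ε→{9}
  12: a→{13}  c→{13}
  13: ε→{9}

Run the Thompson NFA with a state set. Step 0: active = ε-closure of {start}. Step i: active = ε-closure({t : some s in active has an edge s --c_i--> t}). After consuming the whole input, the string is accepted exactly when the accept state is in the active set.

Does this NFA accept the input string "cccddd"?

Answer: ACCEPT

Derivation:
S₀ = ε-closure({0}) = {0,1,2,6,8,10,12}
'c' @ 1: {7,8,9,10,12,13}  [accepting]
'c' @ 2: {7,8,9,10,12,13}  [accepting]
'c' @ 3: {7,8,9,10,12,13}  [accepting]
'd' @ 4: {7,8,9,10,11,12}  [accepting]
'd' @ 5: {7,8,9,10,11,12}  [accepting]
'd' @ 6: {7,8,9,10,11,12}  [accepting]
after full input: {7,8,9,10,11,12}  (accept=7 in)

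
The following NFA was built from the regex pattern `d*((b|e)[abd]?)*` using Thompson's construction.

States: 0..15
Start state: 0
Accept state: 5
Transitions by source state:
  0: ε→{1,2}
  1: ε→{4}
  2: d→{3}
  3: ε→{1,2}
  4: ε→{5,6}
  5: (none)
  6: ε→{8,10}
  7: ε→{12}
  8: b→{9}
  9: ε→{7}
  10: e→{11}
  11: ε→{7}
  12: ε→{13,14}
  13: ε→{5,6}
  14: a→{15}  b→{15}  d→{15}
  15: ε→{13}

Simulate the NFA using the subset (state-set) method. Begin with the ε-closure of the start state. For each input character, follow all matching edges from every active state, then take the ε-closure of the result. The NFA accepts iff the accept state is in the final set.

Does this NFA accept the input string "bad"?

S₀ = ε-closure({0}) = {0,1,2,4,5,6,8,10}
'b' @ 1: {5,6,7,8,9,10,12,13,14}  (accept∈set)
'a' @ 2: {5,6,8,10,13,15}  (accept∈set)
'd' @ 3: {}  — state set empty
end set {} — state 5 not in

Answer: REJECT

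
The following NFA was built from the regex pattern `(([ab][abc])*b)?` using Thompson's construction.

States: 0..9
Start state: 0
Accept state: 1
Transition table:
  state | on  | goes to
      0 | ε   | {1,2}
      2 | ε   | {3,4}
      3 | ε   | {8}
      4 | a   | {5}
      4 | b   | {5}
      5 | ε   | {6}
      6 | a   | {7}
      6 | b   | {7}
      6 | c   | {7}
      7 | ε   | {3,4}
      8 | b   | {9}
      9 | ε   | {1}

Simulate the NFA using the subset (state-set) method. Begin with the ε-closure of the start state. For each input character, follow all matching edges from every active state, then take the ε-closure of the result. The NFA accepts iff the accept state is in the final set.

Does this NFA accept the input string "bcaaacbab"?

start: ε-closure({0}) = {0,1,2,3,4,8}
'b' @ 1: {1,5,6,9}  [accepting]
'c' @ 2: {3,4,7,8}
'a' @ 3: {5,6}
'a' @ 4: {3,4,7,8}
'a' @ 5: {5,6}
'c' @ 6: {3,4,7,8}
'b' @ 7: {1,5,6,9}  [accepting]
'a' @ 8: {3,4,7,8}
'b' @ 9: {1,5,6,9}  [accepting]
final: {1,5,6,9}; accept 1 in set

Answer: ACCEPT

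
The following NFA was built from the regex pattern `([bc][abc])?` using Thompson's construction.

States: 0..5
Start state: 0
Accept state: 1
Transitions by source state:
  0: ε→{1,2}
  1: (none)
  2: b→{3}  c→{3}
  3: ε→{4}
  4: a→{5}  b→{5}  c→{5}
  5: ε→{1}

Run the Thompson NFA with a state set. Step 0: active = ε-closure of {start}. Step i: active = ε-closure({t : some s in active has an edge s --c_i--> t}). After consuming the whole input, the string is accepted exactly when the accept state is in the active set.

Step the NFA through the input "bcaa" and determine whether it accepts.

Answer: REJECT

Steps:
start: ε-closure({0}) = {0,1,2}
'b' @ 1: {3,4}
'c' @ 2: {1,5}  [accepting]
'a' @ 3: {}  — no active states
rest 'a' ignored (set empty)
final: {}; accept 1 not in set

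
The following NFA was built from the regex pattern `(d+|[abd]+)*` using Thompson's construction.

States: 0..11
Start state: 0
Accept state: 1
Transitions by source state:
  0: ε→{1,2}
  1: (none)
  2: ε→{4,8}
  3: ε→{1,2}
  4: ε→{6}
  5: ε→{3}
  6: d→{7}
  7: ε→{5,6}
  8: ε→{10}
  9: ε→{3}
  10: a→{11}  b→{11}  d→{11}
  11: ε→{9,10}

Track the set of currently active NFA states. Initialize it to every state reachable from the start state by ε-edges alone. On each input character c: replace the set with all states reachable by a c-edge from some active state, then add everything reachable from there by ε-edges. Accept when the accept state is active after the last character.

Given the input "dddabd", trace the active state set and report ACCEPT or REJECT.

S₀ = ε-closure({0}) = {0,1,2,4,6,8,10}
'd' @ 1: {1,2,3,4,5,6,7,8,9,10,11}  ✓accept
'd' @ 2: {1,2,3,4,5,6,7,8,9,10,11}  ✓accept
'd' @ 3: {1,2,3,4,5,6,7,8,9,10,11}  ✓accept
'a' @ 4: {1,2,3,4,6,8,9,10,11}  ✓accept
'b' @ 5: {1,2,3,4,6,8,9,10,11}  ✓accept
'd' @ 6: {1,2,3,4,5,6,7,8,9,10,11}  ✓accept
after full input: {1,2,3,4,5,6,7,8,9,10,11}  (accept=1 in)

Answer: ACCEPT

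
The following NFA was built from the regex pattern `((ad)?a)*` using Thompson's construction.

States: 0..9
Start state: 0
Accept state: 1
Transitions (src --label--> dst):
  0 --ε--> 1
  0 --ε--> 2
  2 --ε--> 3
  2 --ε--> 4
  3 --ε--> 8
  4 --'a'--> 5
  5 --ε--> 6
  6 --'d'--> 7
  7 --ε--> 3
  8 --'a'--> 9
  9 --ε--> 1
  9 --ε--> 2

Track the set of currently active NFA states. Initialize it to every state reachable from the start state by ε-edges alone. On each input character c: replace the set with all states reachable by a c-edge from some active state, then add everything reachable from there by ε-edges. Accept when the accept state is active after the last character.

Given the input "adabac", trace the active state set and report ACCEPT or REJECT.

S₀ = ε-closure({0}) = {0,1,2,3,4,8}
'a' @ 1: {1,2,3,4,5,6,8,9}  ✓accept
'd' @ 2: {3,7,8}
'a' @ 3: {1,2,3,4,8,9}  ✓accept
'b' @ 4: {}  — state set empty
rest 'ac' ignored (set empty)
end set {} — state 1 not in

Answer: REJECT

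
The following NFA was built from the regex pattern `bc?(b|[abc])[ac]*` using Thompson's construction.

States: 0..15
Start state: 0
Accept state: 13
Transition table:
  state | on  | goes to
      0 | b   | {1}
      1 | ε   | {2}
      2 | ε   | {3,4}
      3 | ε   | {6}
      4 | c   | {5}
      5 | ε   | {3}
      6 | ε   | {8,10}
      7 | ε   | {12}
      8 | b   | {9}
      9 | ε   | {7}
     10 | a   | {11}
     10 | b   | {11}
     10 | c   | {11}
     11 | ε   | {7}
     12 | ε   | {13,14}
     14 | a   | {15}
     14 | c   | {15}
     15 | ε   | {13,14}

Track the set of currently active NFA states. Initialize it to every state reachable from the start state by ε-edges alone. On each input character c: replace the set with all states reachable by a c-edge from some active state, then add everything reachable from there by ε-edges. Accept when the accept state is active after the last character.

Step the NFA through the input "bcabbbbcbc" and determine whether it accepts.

start: ε-closure({0}) = {0}
'b' @ 1: {1,2,3,4,6,8,10}
'c' @ 2: {3,5,6,7,8,10,11,12,13,14}  [accepting]
'a' @ 3: {7,11,12,13,14,15}  [accepting]
'b' @ 4: {}  — state set empty
rest 'bbbcbc' ignored (set empty)
end set {} — state 13 not in

Answer: REJECT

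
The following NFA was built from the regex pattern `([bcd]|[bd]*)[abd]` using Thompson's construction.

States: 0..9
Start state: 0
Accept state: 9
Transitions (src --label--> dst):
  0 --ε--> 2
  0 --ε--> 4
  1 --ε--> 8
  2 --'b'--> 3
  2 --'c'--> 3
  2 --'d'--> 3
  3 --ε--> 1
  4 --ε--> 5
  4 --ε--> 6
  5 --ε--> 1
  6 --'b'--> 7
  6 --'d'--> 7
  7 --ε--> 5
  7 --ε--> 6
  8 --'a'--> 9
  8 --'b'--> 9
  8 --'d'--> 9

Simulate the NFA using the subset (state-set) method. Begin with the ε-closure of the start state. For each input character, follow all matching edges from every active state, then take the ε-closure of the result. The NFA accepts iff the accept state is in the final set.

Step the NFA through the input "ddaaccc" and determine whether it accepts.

S₀ = ε-closure({0}) = {0,1,2,4,5,6,8}
'd' @ 1: {1,3,5,6,7,8,9}  [accepting]
'd' @ 2: {1,5,6,7,8,9}  [accepting]
'a' @ 3: {9}  [accepting]
'a' @ 4: {}  — no active states
rest 'ccc' ignored (set empty)
end set {} — state 9 not in

Answer: REJECT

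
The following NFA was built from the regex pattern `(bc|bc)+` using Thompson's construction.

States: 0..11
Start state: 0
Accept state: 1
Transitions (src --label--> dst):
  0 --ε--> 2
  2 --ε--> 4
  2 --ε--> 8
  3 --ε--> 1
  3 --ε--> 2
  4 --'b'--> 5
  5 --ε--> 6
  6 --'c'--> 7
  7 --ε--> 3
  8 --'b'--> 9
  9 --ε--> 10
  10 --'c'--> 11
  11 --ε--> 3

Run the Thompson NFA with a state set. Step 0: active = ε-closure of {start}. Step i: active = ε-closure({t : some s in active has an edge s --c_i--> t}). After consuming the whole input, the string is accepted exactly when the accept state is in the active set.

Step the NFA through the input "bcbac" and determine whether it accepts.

Answer: REJECT

Steps:
start: ε-closure({0}) = {0,2,4,8}
'b' @ 1: {5,6,9,10}
'c' @ 2: {1,2,3,4,7,8,11}  (accept∈set)
'b' @ 3: {5,6,9,10}
'a' @ 4: {}  — dead — no transitions
rest 'c' ignored (set empty)
after full input: {}  (accept=1 not in)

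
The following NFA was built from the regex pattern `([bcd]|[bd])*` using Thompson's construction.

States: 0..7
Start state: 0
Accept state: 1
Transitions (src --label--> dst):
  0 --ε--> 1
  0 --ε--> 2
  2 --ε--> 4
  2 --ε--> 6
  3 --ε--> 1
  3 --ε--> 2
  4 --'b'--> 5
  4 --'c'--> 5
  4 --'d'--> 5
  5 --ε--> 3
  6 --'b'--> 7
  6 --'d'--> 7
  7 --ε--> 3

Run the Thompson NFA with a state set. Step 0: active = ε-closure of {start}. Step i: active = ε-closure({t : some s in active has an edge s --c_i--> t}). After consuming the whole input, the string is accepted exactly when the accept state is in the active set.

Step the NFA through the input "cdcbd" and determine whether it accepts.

Answer: ACCEPT

Derivation:
start: ε-closure({0}) = {0,1,2,4,6}
'c' @ 1: {1,2,3,4,5,6}  (accept∈set)
'd' @ 2: {1,2,3,4,5,6,7}  (accept∈set)
'c' @ 3: {1,2,3,4,5,6}  (accept∈set)
'b' @ 4: {1,2,3,4,5,6,7}  (accept∈set)
'd' @ 5: {1,2,3,4,5,6,7}  (accept∈set)
end set {1,2,3,4,5,6,7} — state 1 in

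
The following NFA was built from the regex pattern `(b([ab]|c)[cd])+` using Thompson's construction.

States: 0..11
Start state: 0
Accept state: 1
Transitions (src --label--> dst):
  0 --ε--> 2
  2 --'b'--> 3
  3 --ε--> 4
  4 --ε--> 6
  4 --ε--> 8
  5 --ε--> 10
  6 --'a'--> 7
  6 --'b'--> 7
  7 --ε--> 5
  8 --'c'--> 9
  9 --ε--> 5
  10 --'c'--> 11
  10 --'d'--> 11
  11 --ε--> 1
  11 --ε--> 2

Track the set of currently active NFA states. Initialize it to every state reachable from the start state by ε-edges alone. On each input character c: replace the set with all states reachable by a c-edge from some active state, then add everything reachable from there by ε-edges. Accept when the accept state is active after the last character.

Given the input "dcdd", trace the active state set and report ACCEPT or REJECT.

Answer: REJECT

Derivation:
S₀ = ε-closure({0}) = {0,2}
'd' @ 1: {}  — state set empty
rest 'cdd' ignored (set empty)
after full input: {}  (accept=1 not in)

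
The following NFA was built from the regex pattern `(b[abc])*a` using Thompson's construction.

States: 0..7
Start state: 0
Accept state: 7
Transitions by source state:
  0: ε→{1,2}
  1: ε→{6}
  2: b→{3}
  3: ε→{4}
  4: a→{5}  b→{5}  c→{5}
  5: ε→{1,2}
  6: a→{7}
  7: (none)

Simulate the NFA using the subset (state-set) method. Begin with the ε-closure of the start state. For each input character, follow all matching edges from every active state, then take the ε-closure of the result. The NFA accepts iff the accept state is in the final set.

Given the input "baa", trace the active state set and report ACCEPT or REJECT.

Answer: ACCEPT

Steps:
start: ε-closure({0}) = {0,1,2,6}
'b' @ 1: {3,4}
'a' @ 2: {1,2,5,6}
'a' @ 3: {7}  (accept∈set)
after full input: {7}  (accept=7 in)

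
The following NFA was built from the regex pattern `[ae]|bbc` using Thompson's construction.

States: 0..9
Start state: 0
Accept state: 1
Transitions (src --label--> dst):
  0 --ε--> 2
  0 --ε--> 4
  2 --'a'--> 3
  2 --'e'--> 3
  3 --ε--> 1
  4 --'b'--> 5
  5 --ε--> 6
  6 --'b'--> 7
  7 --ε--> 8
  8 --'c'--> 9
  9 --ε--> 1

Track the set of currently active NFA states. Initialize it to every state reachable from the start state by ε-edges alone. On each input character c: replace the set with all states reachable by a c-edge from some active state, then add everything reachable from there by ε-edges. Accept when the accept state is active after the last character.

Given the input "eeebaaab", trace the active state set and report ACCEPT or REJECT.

S₀ = ε-closure({0}) = {0,2,4}
'e' @ 1: {1,3}  (accept∈set)
'e' @ 2: {}  — dead — no transitions
rest 'ebaaab' ignored (set empty)
after full input: {}  (accept=1 not in)

Answer: REJECT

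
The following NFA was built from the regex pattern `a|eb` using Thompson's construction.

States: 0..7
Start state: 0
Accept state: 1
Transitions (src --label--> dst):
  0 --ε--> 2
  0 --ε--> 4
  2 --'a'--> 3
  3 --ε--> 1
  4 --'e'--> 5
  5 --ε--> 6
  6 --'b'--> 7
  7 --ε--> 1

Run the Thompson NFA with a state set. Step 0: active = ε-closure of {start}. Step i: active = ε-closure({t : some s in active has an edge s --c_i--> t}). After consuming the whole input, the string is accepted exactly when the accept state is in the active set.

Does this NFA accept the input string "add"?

start: ε-closure({0}) = {0,2,4}
'a' @ 1: {1,3}  (accept∈set)
'd' @ 2: {}  — state set empty
rest 'd' ignored (set empty)
end set {} — state 1 not in

Answer: REJECT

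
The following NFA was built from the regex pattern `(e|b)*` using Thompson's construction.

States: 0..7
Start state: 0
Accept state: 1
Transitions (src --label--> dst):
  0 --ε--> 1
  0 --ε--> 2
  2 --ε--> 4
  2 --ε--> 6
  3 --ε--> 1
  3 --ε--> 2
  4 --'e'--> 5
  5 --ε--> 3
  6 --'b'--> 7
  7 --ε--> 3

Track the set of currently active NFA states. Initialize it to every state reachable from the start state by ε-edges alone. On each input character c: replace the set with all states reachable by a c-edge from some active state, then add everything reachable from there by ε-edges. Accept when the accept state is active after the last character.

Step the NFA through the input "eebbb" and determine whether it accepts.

start: ε-closure({0}) = {0,1,2,4,6}
'e' @ 1: {1,2,3,4,5,6}  ✓accept
'e' @ 2: {1,2,3,4,5,6}  ✓accept
'b' @ 3: {1,2,3,4,6,7}  ✓accept
'b' @ 4: {1,2,3,4,6,7}  ✓accept
'b' @ 5: {1,2,3,4,6,7}  ✓accept
after full input: {1,2,3,4,6,7}  (accept=1 in)

Answer: ACCEPT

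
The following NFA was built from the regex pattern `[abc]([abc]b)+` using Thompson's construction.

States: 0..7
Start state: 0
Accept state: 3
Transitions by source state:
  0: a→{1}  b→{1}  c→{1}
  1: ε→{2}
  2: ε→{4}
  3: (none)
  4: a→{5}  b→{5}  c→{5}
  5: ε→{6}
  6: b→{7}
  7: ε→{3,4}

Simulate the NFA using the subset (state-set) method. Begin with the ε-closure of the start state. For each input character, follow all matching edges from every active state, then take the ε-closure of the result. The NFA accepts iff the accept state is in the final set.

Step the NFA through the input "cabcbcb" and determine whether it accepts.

S₀ = ε-closure({0}) = {0}
'c' @ 1: {1,2,4}
'a' @ 2: {5,6}
'b' @ 3: {3,4,7}  [accepting]
'c' @ 4: {5,6}
'b' @ 5: {3,4,7}  [accepting]
'c' @ 6: {5,6}
'b' @ 7: {3,4,7}  [accepting]
after full input: {3,4,7}  (accept=3 in)

Answer: ACCEPT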